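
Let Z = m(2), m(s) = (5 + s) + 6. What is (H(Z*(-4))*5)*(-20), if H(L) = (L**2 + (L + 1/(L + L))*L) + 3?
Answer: -541150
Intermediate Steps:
m(s) = 11 + s
Z = 13 (Z = 11 + 2 = 13)
H(L) = 3 + L**2 + L*(L + 1/(2*L)) (H(L) = (L**2 + (L + 1/(2*L))*L) + 3 = (L**2 + L*(L + 1/(2*L))) + 3 = 3 + L**2 + L*(L + 1/(2*L)))
(H(Z*(-4))*5)*(-20) = ((7/2 + 2*(13*(-4))**2)*5)*(-20) = ((7/2 + 2*(-52)**2)*5)*(-20) = ((7/2 + 2*2704)*5)*(-20) = ((7/2 + 5408)*5)*(-20) = ((10823/2)*5)*(-20) = (54115/2)*(-20) = -541150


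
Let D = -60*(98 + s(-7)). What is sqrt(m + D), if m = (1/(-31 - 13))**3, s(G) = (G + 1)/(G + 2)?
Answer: I*sqrt(5577166859)/968 ≈ 77.149*I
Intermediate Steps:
s(G) = (1 + G)/(2 + G)
D = -5952 (D = -60*(98 + (1 - 7)/(2 - 7)) = -60*(98 - 6/(-5)) = -60*(98 - 1/5*(-6)) = -60*(98 + 6/5) = -60*496/5 = -5952)
m = -1/85184 (m = (1/(-44))**3 = (-1/44)**3 = -1/85184 ≈ -1.1739e-5)
sqrt(m + D) = sqrt(-1/85184 - 5952) = sqrt(-507015169/85184) = I*sqrt(5577166859)/968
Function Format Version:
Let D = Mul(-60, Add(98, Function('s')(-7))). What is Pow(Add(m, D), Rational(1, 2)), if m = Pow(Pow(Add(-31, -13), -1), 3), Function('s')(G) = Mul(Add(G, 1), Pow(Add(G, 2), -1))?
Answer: Mul(Rational(1, 968), I, Pow(5577166859, Rational(1, 2))) ≈ Mul(77.149, I)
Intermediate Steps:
Function('s')(G) = Mul(Pow(Add(2, G), -1), Add(1, G)) (Function('s')(G) = Mul(Add(1, G), Pow(Add(2, G), -1)) = Mul(Pow(Add(2, G), -1), Add(1, G)))
D = -5952 (D = Mul(-60, Add(98, Mul(Pow(Add(2, -7), -1), Add(1, -7)))) = Mul(-60, Add(98, Mul(Pow(-5, -1), -6))) = Mul(-60, Add(98, Mul(Rational(-1, 5), -6))) = Mul(-60, Add(98, Rational(6, 5))) = Mul(-60, Rational(496, 5)) = -5952)
m = Rational(-1, 85184) (m = Pow(Pow(-44, -1), 3) = Pow(Rational(-1, 44), 3) = Rational(-1, 85184) ≈ -1.1739e-5)
Pow(Add(m, D), Rational(1, 2)) = Pow(Add(Rational(-1, 85184), -5952), Rational(1, 2)) = Pow(Rational(-507015169, 85184), Rational(1, 2)) = Mul(Rational(1, 968), I, Pow(5577166859, Rational(1, 2)))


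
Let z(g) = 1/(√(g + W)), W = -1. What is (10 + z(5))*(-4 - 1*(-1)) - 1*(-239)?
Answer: 415/2 ≈ 207.50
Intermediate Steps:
z(g) = (-1 + g)^(-½) (z(g) = 1/(√(g - 1)) = 1/(√(-1 + g)) = (-1 + g)^(-½))
(10 + z(5))*(-4 - 1*(-1)) - 1*(-239) = (10 + (-1 + 5)^(-½))*(-4 - 1*(-1)) - 1*(-239) = (10 + 4^(-½))*(-4 + 1) + 239 = (10 + ½)*(-3) + 239 = (21/2)*(-3) + 239 = -63/2 + 239 = 415/2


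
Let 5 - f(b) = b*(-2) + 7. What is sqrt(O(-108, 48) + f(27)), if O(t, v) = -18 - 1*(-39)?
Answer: sqrt(73) ≈ 8.5440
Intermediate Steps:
O(t, v) = 21 (O(t, v) = -18 + 39 = 21)
f(b) = -2 + 2*b (f(b) = 5 - (b*(-2) + 7) = 5 - (-2*b + 7) = 5 - (7 - 2*b) = 5 + (-7 + 2*b) = -2 + 2*b)
sqrt(O(-108, 48) + f(27)) = sqrt(21 + (-2 + 2*27)) = sqrt(21 + (-2 + 54)) = sqrt(21 + 52) = sqrt(73)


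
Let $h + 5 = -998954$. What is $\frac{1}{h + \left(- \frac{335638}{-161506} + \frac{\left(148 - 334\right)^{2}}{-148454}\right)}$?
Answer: $- \frac{5994052931}{5987802062063310} \approx -1.001 \cdot 10^{-6}$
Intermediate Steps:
$h = -998959$ ($h = -5 - 998954 = -998959$)
$\frac{1}{h + \left(- \frac{335638}{-161506} + \frac{\left(148 - 334\right)^{2}}{-148454}\right)} = \frac{1}{-998959 + \left(- \frac{335638}{-161506} + \frac{\left(148 - 334\right)^{2}}{-148454}\right)} = \frac{1}{-998959 + \left(\left(-335638\right) \left(- \frac{1}{161506}\right) + \left(-186\right)^{2} \left(- \frac{1}{148454}\right)\right)} = \frac{1}{-998959 + \left(\frac{167819}{80753} + 34596 \left(- \frac{1}{148454}\right)\right)} = \frac{1}{-998959 + \left(\frac{167819}{80753} - \frac{17298}{74227}\right)} = \frac{1}{-998959 + \frac{11059835519}{5994052931}} = \frac{1}{- \frac{5987802062063310}{5994052931}} = - \frac{5994052931}{5987802062063310}$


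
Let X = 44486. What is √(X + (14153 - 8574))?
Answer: √50065 ≈ 223.75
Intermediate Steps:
√(X + (14153 - 8574)) = √(44486 + (14153 - 8574)) = √(44486 + 5579) = √50065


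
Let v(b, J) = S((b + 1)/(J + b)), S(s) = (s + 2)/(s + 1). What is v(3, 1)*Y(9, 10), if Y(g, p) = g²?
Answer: 243/2 ≈ 121.50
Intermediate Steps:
S(s) = (2 + s)/(1 + s)
v(b, J) = (2 + (1 + b)/(J + b))/(1 + (1 + b)/(J + b)) (v(b, J) = (2 + (b + 1)/(J + b))/(1 + (b + 1)/(J + b)) = (2 + (1 + b)/(J + b))/(1 + (1 + b)/(J + b)))
v(3, 1)*Y(9, 10) = ((1 + 2*1 + 3*3)/(1 + 1 + 2*3))*9² = ((1 + 2 + 9)/(1 + 1 + 6))*81 = (12/8)*81 = ((⅛)*12)*81 = (3/2)*81 = 243/2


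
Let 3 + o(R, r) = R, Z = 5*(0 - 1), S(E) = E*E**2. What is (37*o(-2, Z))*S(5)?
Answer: -23125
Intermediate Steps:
S(E) = E**3
Z = -5 (Z = 5*(-1) = -5)
o(R, r) = -3 + R
(37*o(-2, Z))*S(5) = (37*(-3 - 2))*5**3 = (37*(-5))*125 = -185*125 = -23125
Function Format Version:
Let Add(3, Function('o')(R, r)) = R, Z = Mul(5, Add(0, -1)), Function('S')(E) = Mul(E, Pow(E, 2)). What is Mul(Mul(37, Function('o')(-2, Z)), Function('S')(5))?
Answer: -23125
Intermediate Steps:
Function('S')(E) = Pow(E, 3)
Z = -5 (Z = Mul(5, -1) = -5)
Function('o')(R, r) = Add(-3, R)
Mul(Mul(37, Function('o')(-2, Z)), Function('S')(5)) = Mul(Mul(37, Add(-3, -2)), Pow(5, 3)) = Mul(Mul(37, -5), 125) = Mul(-185, 125) = -23125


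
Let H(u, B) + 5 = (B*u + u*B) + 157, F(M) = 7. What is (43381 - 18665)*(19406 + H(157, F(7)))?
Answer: 537721296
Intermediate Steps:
H(u, B) = 152 + 2*B*u (H(u, B) = -5 + ((B*u + u*B) + 157) = -5 + ((B*u + B*u) + 157) = -5 + (2*B*u + 157) = -5 + (157 + 2*B*u) = 152 + 2*B*u)
(43381 - 18665)*(19406 + H(157, F(7))) = (43381 - 18665)*(19406 + (152 + 2*7*157)) = 24716*(19406 + (152 + 2198)) = 24716*(19406 + 2350) = 24716*21756 = 537721296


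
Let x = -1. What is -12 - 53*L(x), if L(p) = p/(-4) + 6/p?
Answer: 1171/4 ≈ 292.75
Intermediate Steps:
L(p) = 6/p - p/4 (L(p) = p*(-¼) + 6/p = -p/4 + 6/p = 6/p - p/4)
-12 - 53*L(x) = -12 - 53*(6/(-1) - ¼*(-1)) = -12 - 53*(6*(-1) + ¼) = -12 - 53*(-6 + ¼) = -12 - 53*(-23/4) = -12 + 1219/4 = 1171/4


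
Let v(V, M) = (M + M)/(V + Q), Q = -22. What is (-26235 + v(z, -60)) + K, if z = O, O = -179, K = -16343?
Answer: -2852686/67 ≈ -42577.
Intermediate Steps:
z = -179
v(V, M) = 2*M/(-22 + V) (v(V, M) = (M + M)/(V - 22) = (2*M)/(-22 + V) = 2*M/(-22 + V))
(-26235 + v(z, -60)) + K = (-26235 + 2*(-60)/(-22 - 179)) - 16343 = (-26235 + 2*(-60)/(-201)) - 16343 = (-26235 + 2*(-60)*(-1/201)) - 16343 = (-26235 + 40/67) - 16343 = -1757705/67 - 16343 = -2852686/67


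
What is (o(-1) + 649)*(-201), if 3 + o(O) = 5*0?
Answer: -129846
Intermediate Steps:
o(O) = -3 (o(O) = -3 + 5*0 = -3 + 0 = -3)
(o(-1) + 649)*(-201) = (-3 + 649)*(-201) = 646*(-201) = -129846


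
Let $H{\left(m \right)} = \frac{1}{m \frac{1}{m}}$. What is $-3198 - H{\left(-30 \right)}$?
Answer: $-3199$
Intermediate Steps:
$H{\left(m \right)} = 1$ ($H{\left(m \right)} = 1^{-1} = 1$)
$-3198 - H{\left(-30 \right)} = -3198 - 1 = -3199$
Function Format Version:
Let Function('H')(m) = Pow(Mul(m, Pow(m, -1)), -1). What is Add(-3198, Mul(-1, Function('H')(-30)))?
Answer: -3199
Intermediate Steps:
Function('H')(m) = 1 (Function('H')(m) = Pow(1, -1) = 1)
Add(-3198, Mul(-1, Function('H')(-30))) = Add(-3198, Mul(-1, 1)) = Add(-3198, -1) = -3199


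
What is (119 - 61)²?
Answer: 3364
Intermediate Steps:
(119 - 61)² = 58² = 3364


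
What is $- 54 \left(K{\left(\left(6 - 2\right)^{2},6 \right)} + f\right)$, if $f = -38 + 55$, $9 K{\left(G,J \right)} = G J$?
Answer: $-1494$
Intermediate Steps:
$K{\left(G,J \right)} = \frac{G J}{9}$
$f = 17$
$- 54 \left(K{\left(\left(6 - 2\right)^{2},6 \right)} + f\right) = - 54 \left(\frac{1}{9} \left(6 - 2\right)^{2} \cdot 6 + 17\right) = - 54 \left(\frac{1}{9} \cdot 4^{2} \cdot 6 + 17\right) = - 54 \left(\frac{1}{9} \cdot 16 \cdot 6 + 17\right) = - 54 \left(\frac{32}{3} + 17\right) = \left(-54\right) \frac{83}{3} = -1494$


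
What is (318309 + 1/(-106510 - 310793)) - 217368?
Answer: 42122982122/417303 ≈ 1.0094e+5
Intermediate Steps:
(318309 + 1/(-106510 - 310793)) - 217368 = (318309 + 1/(-417303)) - 217368 = (318309 - 1/417303) - 217368 = 132831300626/417303 - 217368 = 42122982122/417303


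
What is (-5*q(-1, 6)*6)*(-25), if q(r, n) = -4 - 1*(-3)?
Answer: -750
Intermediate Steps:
q(r, n) = -1 (q(r, n) = -4 + 3 = -1)
(-5*q(-1, 6)*6)*(-25) = (-5*(-1)*6)*(-25) = (5*6)*(-25) = 30*(-25) = -750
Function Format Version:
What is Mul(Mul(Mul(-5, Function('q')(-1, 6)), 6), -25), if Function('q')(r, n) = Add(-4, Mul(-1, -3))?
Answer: -750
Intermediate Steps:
Function('q')(r, n) = -1 (Function('q')(r, n) = Add(-4, 3) = -1)
Mul(Mul(Mul(-5, Function('q')(-1, 6)), 6), -25) = Mul(Mul(Mul(-5, -1), 6), -25) = Mul(Mul(5, 6), -25) = Mul(30, -25) = -750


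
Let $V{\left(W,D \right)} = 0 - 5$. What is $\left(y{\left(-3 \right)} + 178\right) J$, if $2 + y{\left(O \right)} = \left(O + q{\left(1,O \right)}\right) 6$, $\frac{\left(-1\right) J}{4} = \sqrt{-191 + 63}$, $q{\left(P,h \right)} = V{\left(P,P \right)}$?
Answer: $- 4096 i \sqrt{2} \approx - 5792.6 i$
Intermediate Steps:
$V{\left(W,D \right)} = -5$
$q{\left(P,h \right)} = -5$
$J = - 32 i \sqrt{2}$ ($J = - 4 \sqrt{-191 + 63} = - 4 \sqrt{-128} = - 4 \cdot 8 i \sqrt{2} = - 32 i \sqrt{2} \approx - 45.255 i$)
$y{\left(O \right)} = -32 + 6 O$ ($y{\left(O \right)} = -2 + \left(O - 5\right) 6 = -2 + \left(-5 + O\right) 6 = -2 + \left(-30 + 6 O\right) = -32 + 6 O$)
$\left(y{\left(-3 \right)} + 178\right) J = \left(\left(-32 + 6 \left(-3\right)\right) + 178\right) \left(- 32 i \sqrt{2}\right) = \left(\left(-32 - 18\right) + 178\right) \left(- 32 i \sqrt{2}\right) = \left(-50 + 178\right) \left(- 32 i \sqrt{2}\right) = 128 \left(- 32 i \sqrt{2}\right) = - 4096 i \sqrt{2}$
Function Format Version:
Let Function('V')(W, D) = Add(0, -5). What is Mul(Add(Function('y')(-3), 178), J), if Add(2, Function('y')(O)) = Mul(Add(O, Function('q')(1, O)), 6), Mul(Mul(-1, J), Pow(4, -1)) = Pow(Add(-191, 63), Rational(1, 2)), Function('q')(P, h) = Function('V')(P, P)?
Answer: Mul(-4096, I, Pow(2, Rational(1, 2))) ≈ Mul(-5792.6, I)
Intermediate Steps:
Function('V')(W, D) = -5
Function('q')(P, h) = -5
J = Mul(-32, I, Pow(2, Rational(1, 2))) (J = Mul(-4, Pow(Add(-191, 63), Rational(1, 2))) = Mul(-4, Pow(-128, Rational(1, 2))) = Mul(-4, Mul(8, I, Pow(2, Rational(1, 2)))) = Mul(-32, I, Pow(2, Rational(1, 2))) ≈ Mul(-45.255, I))
Function('y')(O) = Add(-32, Mul(6, O)) (Function('y')(O) = Add(-2, Mul(Add(O, -5), 6)) = Add(-2, Mul(Add(-5, O), 6)) = Add(-2, Add(-30, Mul(6, O))) = Add(-32, Mul(6, O)))
Mul(Add(Function('y')(-3), 178), J) = Mul(Add(Add(-32, Mul(6, -3)), 178), Mul(-32, I, Pow(2, Rational(1, 2)))) = Mul(Add(Add(-32, -18), 178), Mul(-32, I, Pow(2, Rational(1, 2)))) = Mul(Add(-50, 178), Mul(-32, I, Pow(2, Rational(1, 2)))) = Mul(128, Mul(-32, I, Pow(2, Rational(1, 2)))) = Mul(-4096, I, Pow(2, Rational(1, 2)))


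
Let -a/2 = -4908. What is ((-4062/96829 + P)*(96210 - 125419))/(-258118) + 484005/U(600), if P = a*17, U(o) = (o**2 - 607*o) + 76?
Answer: 138161965744439679/7362314389852 ≈ 18766.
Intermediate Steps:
a = 9816 (a = -2*(-4908) = 9816)
U(o) = 76 + o**2 - 607*o
P = 166872 (P = 9816*17 = 166872)
((-4062/96829 + P)*(96210 - 125419))/(-258118) + 484005/U(600) = ((-4062/96829 + 166872)*(96210 - 125419))/(-258118) + 484005/(76 + 600**2 - 607*600) = ((-4062*1/96829 + 166872)*(-29209))*(-1/258118) + 484005/(76 + 360000 - 364200) = ((-4062/96829 + 166872)*(-29209))*(-1/258118) + 484005/(-4124) = ((16158044826/96829)*(-29209))*(-1/258118) + 484005*(-1/4124) = -471960331322634/96829*(-1/258118) - 484005/4124 = 33711452237331/1785236273 - 484005/4124 = 138161965744439679/7362314389852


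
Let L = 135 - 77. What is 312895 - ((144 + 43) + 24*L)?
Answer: 311316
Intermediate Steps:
L = 58
312895 - ((144 + 43) + 24*L) = 312895 - ((144 + 43) + 24*58) = 312895 - (187 + 1392) = 312895 - 1*1579 = 312895 - 1579 = 311316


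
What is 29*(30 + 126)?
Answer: 4524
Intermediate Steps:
29*(30 + 126) = 29*156 = 4524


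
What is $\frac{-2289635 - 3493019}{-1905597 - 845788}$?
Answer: $\frac{5782654}{2751385} \approx 2.1017$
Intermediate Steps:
$\frac{-2289635 - 3493019}{-1905597 - 845788} = - \frac{5782654}{-2751385} = \left(-5782654\right) \left(- \frac{1}{2751385}\right) = \frac{5782654}{2751385}$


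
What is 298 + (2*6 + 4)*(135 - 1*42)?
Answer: 1786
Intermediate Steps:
298 + (2*6 + 4)*(135 - 1*42) = 298 + (12 + 4)*(135 - 42) = 298 + 16*93 = 298 + 1488 = 1786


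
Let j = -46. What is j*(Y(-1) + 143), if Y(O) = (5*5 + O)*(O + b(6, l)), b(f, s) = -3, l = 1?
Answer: -2162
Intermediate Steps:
Y(O) = (-3 + O)*(25 + O) (Y(O) = (5*5 + O)*(O - 3) = (25 + O)*(-3 + O) = (-3 + O)*(25 + O))
j*(Y(-1) + 143) = -46*((-75 + (-1)² + 22*(-1)) + 143) = -46*((-75 + 1 - 22) + 143) = -46*(-96 + 143) = -46*47 = -2162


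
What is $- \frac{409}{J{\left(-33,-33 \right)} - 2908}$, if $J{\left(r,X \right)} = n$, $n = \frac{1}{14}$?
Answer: $\frac{5726}{40711} \approx 0.14065$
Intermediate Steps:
$n = \frac{1}{14} \approx 0.071429$
$J{\left(r,X \right)} = \frac{1}{14}$
$- \frac{409}{J{\left(-33,-33 \right)} - 2908} = - \frac{409}{\frac{1}{14} - 2908} = - \frac{409}{- \frac{40711}{14}} = \left(-409\right) \left(- \frac{14}{40711}\right) = \frac{5726}{40711}$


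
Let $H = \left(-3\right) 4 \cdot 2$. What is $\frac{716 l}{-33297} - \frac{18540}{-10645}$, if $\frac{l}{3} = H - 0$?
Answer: $\frac{77739828}{23629771} \approx 3.2899$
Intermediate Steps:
$H = -24$ ($H = \left(-12\right) 2 = -24$)
$l = -72$ ($l = 3 \left(-24 - 0\right) = 3 \left(-24 + \left(-4 + 4\right)\right) = 3 \left(-24 + 0\right) = 3 \left(-24\right) = -72$)
$\frac{716 l}{-33297} - \frac{18540}{-10645} = \frac{716 \left(-72\right)}{-33297} - \frac{18540}{-10645} = \left(-51552\right) \left(- \frac{1}{33297}\right) - - \frac{3708}{2129} = \frac{17184}{11099} + \frac{3708}{2129} = \frac{77739828}{23629771}$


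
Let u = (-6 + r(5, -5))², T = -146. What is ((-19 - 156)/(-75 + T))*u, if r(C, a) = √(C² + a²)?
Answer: 15050/221 - 10500*√2/221 ≈ 0.90841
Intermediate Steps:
u = (-6 + 5*√2)² (u = (-6 + √(5² + (-5)²))² = (-6 + √(25 + 25))² = (-6 + √50)² = (-6 + 5*√2)² ≈ 1.1472)
((-19 - 156)/(-75 + T))*u = ((-19 - 156)/(-75 - 146))*(86 - 60*√2) = (-175/(-221))*(86 - 60*√2) = (-175*(-1/221))*(86 - 60*√2) = 175*(86 - 60*√2)/221 = 15050/221 - 10500*√2/221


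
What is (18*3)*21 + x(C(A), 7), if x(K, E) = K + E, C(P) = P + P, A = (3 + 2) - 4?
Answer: 1143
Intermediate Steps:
A = 1 (A = 5 - 4 = 1)
C(P) = 2*P
x(K, E) = E + K
(18*3)*21 + x(C(A), 7) = (18*3)*21 + (7 + 2*1) = 54*21 + (7 + 2) = 1134 + 9 = 1143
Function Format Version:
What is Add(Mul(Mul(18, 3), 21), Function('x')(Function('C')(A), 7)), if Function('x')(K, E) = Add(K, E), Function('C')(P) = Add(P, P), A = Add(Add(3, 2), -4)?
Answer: 1143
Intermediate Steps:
A = 1 (A = Add(5, -4) = 1)
Function('C')(P) = Mul(2, P)
Function('x')(K, E) = Add(E, K)
Add(Mul(Mul(18, 3), 21), Function('x')(Function('C')(A), 7)) = Add(Mul(Mul(18, 3), 21), Add(7, Mul(2, 1))) = Add(Mul(54, 21), Add(7, 2)) = Add(1134, 9) = 1143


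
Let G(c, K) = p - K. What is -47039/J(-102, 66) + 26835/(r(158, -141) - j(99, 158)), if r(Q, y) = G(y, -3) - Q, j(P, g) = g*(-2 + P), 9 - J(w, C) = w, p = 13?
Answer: -243525979/572316 ≈ -425.51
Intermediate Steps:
J(w, C) = 9 - w
G(c, K) = 13 - K
r(Q, y) = 16 - Q (r(Q, y) = (13 - 1*(-3)) - Q = (13 + 3) - Q = 16 - Q)
-47039/J(-102, 66) + 26835/(r(158, -141) - j(99, 158)) = -47039/(9 - 1*(-102)) + 26835/((16 - 1*158) - 158*(-2 + 99)) = -47039/(9 + 102) + 26835/((16 - 158) - 158*97) = -47039/111 + 26835/(-142 - 1*15326) = -47039*1/111 + 26835/(-142 - 15326) = -47039/111 + 26835/(-15468) = -47039/111 + 26835*(-1/15468) = -47039/111 - 8945/5156 = -243525979/572316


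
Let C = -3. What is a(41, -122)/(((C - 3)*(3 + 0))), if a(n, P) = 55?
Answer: -55/18 ≈ -3.0556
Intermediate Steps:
a(41, -122)/(((C - 3)*(3 + 0))) = 55/((-3 - 3)*(3 + 0)) = 55/(-6*3) = 55/(-18) = -1/18*55 = -55/18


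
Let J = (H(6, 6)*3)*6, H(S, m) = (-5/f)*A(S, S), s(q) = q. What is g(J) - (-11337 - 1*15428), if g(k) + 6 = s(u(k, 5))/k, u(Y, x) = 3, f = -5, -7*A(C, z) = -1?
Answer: 160561/6 ≈ 26760.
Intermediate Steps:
A(C, z) = ⅐ (A(C, z) = -⅐*(-1) = ⅐)
H(S, m) = ⅐ (H(S, m) = -5/(-5)*(⅐) = -5*(-⅕)*(⅐) = 1*(⅐) = ⅐)
J = 18/7 (J = ((⅐)*3)*6 = (3/7)*6 = 18/7 ≈ 2.5714)
g(k) = -6 + 3/k
g(J) - (-11337 - 1*15428) = (-6 + 3/(18/7)) - (-11337 - 1*15428) = (-6 + 3*(7/18)) - (-11337 - 15428) = (-6 + 7/6) - 1*(-26765) = -29/6 + 26765 = 160561/6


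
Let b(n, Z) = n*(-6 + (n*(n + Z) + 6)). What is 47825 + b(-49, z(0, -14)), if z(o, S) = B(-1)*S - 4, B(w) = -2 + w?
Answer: 21414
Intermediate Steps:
z(o, S) = -4 - 3*S (z(o, S) = (-2 - 1)*S - 4 = -3*S - 4 = -4 - 3*S)
b(n, Z) = n²*(Z + n) (b(n, Z) = n*(-6 + (n*(Z + n) + 6)) = n*(-6 + (6 + n*(Z + n))) = n*(n*(Z + n)) = n²*(Z + n))
47825 + b(-49, z(0, -14)) = 47825 + (-49)²*((-4 - 3*(-14)) - 49) = 47825 + 2401*((-4 + 42) - 49) = 47825 + 2401*(38 - 49) = 47825 + 2401*(-11) = 47825 - 26411 = 21414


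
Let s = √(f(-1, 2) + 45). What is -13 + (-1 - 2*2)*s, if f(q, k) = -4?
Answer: -13 - 5*√41 ≈ -45.016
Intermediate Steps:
s = √41 (s = √(-4 + 45) = √41 ≈ 6.4031)
-13 + (-1 - 2*2)*s = -13 + (-1 - 2*2)*√41 = -13 + (-1 - 4)*√41 = -13 - 5*√41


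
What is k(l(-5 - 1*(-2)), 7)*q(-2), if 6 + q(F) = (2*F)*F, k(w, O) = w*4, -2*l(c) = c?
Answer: 12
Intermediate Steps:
l(c) = -c/2
k(w, O) = 4*w
q(F) = -6 + 2*F² (q(F) = -6 + (2*F)*F = -6 + 2*F²)
k(l(-5 - 1*(-2)), 7)*q(-2) = (4*(-(-5 - 1*(-2))/2))*(-6 + 2*(-2)²) = (4*(-(-5 + 2)/2))*(-6 + 2*4) = (4*(-½*(-3)))*(-6 + 8) = (4*(3/2))*2 = 6*2 = 12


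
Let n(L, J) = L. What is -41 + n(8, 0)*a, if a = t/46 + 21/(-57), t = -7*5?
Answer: -21865/437 ≈ -50.034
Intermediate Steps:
t = -35
a = -987/874 (a = -35/46 + 21/(-57) = -35*1/46 + 21*(-1/57) = -35/46 - 7/19 = -987/874 ≈ -1.1293)
-41 + n(8, 0)*a = -41 + 8*(-987/874) = -41 - 3948/437 = -21865/437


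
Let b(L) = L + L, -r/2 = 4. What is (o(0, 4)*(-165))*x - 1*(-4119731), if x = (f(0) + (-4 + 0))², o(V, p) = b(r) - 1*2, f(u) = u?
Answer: 4167251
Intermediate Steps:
r = -8 (r = -2*4 = -8)
b(L) = 2*L
o(V, p) = -18 (o(V, p) = 2*(-8) - 1*2 = -16 - 2 = -18)
x = 16 (x = (0 + (-4 + 0))² = (0 - 4)² = (-4)² = 16)
(o(0, 4)*(-165))*x - 1*(-4119731) = -18*(-165)*16 - 1*(-4119731) = 2970*16 + 4119731 = 47520 + 4119731 = 4167251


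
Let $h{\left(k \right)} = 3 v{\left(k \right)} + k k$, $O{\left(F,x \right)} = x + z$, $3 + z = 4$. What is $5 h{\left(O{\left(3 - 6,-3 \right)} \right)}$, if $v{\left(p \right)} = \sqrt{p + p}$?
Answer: $20 + 30 i \approx 20.0 + 30.0 i$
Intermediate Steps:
$z = 1$ ($z = -3 + 4 = 1$)
$O{\left(F,x \right)} = 1 + x$ ($O{\left(F,x \right)} = x + 1 = 1 + x$)
$v{\left(p \right)} = \sqrt{2} \sqrt{p}$ ($v{\left(p \right)} = \sqrt{2 p} = \sqrt{2} \sqrt{p}$)
$h{\left(k \right)} = k^{2} + 3 \sqrt{2} \sqrt{k}$ ($h{\left(k \right)} = 3 \sqrt{2} \sqrt{k} + k k = 3 \sqrt{2} \sqrt{k} + k^{2} = k^{2} + 3 \sqrt{2} \sqrt{k}$)
$5 h{\left(O{\left(3 - 6,-3 \right)} \right)} = 5 \left(\left(1 - 3\right)^{2} + 3 \sqrt{2} \sqrt{1 - 3}\right) = 5 \left(\left(-2\right)^{2} + 3 \sqrt{2} \sqrt{-2}\right) = 5 \left(4 + 3 \sqrt{2} i \sqrt{2}\right) = 5 \left(4 + 6 i\right) = 20 + 30 i$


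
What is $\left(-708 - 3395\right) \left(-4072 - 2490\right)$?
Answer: $26923886$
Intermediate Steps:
$\left(-708 - 3395\right) \left(-4072 - 2490\right) = - 4103 \left(-4072 - 2490\right) = \left(-4103\right) \left(-6562\right) = 26923886$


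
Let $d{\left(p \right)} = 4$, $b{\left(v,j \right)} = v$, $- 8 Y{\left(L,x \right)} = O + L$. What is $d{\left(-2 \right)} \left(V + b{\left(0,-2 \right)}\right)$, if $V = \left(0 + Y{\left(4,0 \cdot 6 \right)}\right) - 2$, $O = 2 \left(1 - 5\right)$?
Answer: $-6$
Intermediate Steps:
$O = -8$ ($O = 2 \left(1 - 5\right) = 2 \left(-4\right) = -8$)
$Y{\left(L,x \right)} = 1 - \frac{L}{8}$ ($Y{\left(L,x \right)} = - \frac{-8 + L}{8} = 1 - \frac{L}{8}$)
$V = - \frac{3}{2}$ ($V = \left(0 + \left(1 - \frac{1}{2}\right)\right) - 2 = \left(0 + \frac{1}{2}\right) - 2 = \frac{1}{2} - 2 = - \frac{3}{2} \approx -1.5$)
$d{\left(-2 \right)} \left(V + b{\left(0,-2 \right)}\right) = 4 \left(- \frac{3}{2} + 0\right) = 4 \left(- \frac{3}{2}\right) = -6$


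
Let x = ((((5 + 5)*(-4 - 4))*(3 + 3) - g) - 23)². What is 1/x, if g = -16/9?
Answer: 81/20349121 ≈ 3.9805e-6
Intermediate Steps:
g = -16/9 (g = -16*⅑ = -16/9 ≈ -1.7778)
x = 20349121/81 (x = ((((5 + 5)*(-4 - 4))*(3 + 3) - 1*(-16/9)) - 23)² = (((10*(-8))*6 + 16/9) - 23)² = ((-80*6 + 16/9) - 23)² = ((-480 + 16/9) - 23)² = (-4304/9 - 23)² = (-4511/9)² = 20349121/81 ≈ 2.5122e+5)
1/x = 1/(20349121/81) = 81/20349121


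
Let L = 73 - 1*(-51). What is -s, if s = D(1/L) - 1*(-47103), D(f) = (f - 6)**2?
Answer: -724807777/15376 ≈ -47139.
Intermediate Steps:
L = 124 (L = 73 + 51 = 124)
D(f) = (-6 + f)**2
s = 724807777/15376 (s = (-6 + 1/124)**2 - 1*(-47103) = (-6 + 1/124)**2 + 47103 = (-743/124)**2 + 47103 = 552049/15376 + 47103 = 724807777/15376 ≈ 47139.)
-s = -1*724807777/15376 = -724807777/15376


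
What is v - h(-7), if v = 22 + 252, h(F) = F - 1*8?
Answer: 289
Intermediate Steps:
h(F) = -8 + F (h(F) = F - 8 = -8 + F)
v = 274
v - h(-7) = 274 - (-8 - 7) = 274 - 1*(-15) = 274 + 15 = 289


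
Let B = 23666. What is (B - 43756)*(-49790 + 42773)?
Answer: 140971530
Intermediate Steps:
(B - 43756)*(-49790 + 42773) = (23666 - 43756)*(-49790 + 42773) = -20090*(-7017) = 140971530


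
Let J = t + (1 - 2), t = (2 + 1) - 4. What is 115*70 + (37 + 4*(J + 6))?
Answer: 8103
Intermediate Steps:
t = -1 (t = 3 - 4 = -1)
J = -2 (J = -1 + (1 - 2) = -1 - 1 = -2)
115*70 + (37 + 4*(J + 6)) = 115*70 + (37 + 4*(-2 + 6)) = 8050 + (37 + 4*4) = 8050 + (37 + 16) = 8050 + 53 = 8103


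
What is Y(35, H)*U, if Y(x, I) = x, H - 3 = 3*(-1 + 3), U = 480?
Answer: 16800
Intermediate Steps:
H = 9 (H = 3 + 3*(-1 + 3) = 3 + 3*2 = 3 + 6 = 9)
Y(35, H)*U = 35*480 = 16800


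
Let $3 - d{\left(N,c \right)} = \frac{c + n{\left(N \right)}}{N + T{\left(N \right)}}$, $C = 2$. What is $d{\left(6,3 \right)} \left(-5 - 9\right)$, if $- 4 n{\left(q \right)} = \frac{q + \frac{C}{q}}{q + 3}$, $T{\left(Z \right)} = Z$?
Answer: $- \frac{25081}{648} \approx -38.705$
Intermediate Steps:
$n{\left(q \right)} = - \frac{q + \frac{2}{q}}{4 \left(3 + q\right)}$ ($n{\left(q \right)} = - \frac{\left(q + \frac{2}{q}\right) \frac{1}{q + 3}}{4} = - \frac{\left(q + \frac{2}{q}\right) \frac{1}{3 + q}}{4} = - \frac{\frac{1}{3 + q} \left(q + \frac{2}{q}\right)}{4} = - \frac{q + \frac{2}{q}}{4 \left(3 + q\right)}$)
$d{\left(N,c \right)} = 3 - \frac{c + \frac{-2 - N^{2}}{4 N \left(3 + N\right)}}{2 N}$ ($d{\left(N,c \right)} = 3 - \frac{c + \frac{-2 - N^{2}}{4 N \left(3 + N\right)}}{N + N} = 3 - \frac{c + \frac{-2 - N^{2}}{4 N \left(3 + N\right)}}{2 N}$)
$d{\left(6,3 \right)} \left(-5 - 9\right) = \frac{2 + 6^{2} - 24 \left(3 + 6\right) \left(3 - 36\right)}{8 \cdot 36 \left(3 + 6\right)} \left(-5 - 9\right) = \frac{1}{8} \cdot \frac{1}{36} \cdot \frac{1}{9} \left(2 + 36 - 24 \cdot 9 \left(3 - 36\right)\right) \left(-5 - 9\right) = \frac{1}{8} \cdot \frac{1}{36} \cdot \frac{1}{9} \left(2 + 36 - 24 \cdot 9 \left(-33\right)\right) \left(-14\right) = \frac{1}{8} \cdot \frac{1}{36} \cdot \frac{1}{9} \left(2 + 36 + 7128\right) \left(-14\right) = \frac{1}{8} \cdot \frac{1}{36} \cdot \frac{1}{9} \cdot 7166 \left(-14\right) = \frac{3583}{1296} \left(-14\right) = - \frac{25081}{648}$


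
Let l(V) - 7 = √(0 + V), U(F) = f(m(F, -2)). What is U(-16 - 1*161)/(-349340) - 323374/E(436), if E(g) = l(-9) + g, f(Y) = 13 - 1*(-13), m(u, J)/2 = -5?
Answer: -12511148928147/17140192430 + 485061*I/98129 ≈ -729.93 + 4.9431*I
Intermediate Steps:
m(u, J) = -10 (m(u, J) = 2*(-5) = -10)
f(Y) = 26 (f(Y) = 13 + 13 = 26)
U(F) = 26
l(V) = 7 + √V (l(V) = 7 + √(0 + V) = 7 + √V)
E(g) = 7 + g + 3*I (E(g) = (7 + √(-9)) + g = (7 + 3*I) + g = 7 + g + 3*I)
U(-16 - 1*161)/(-349340) - 323374/E(436) = 26/(-349340) - 323374/(7 + 436 + 3*I) = 26*(-1/349340) - 323374*(443 - 3*I)/196258 = -13/174670 - 161687*(443 - 3*I)/98129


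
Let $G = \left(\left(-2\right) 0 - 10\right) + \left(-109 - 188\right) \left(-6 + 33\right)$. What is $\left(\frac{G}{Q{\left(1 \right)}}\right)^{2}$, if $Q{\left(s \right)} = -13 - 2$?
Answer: $\frac{64464841}{225} \approx 2.8651 \cdot 10^{5}$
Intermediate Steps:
$G = -8029$ ($G = \left(0 - 10\right) - 8019 = -10 - 8019 = -8029$)
$Q{\left(s \right)} = -15$
$\left(\frac{G}{Q{\left(1 \right)}}\right)^{2} = \left(- \frac{8029}{-15}\right)^{2} = \left(\left(-8029\right) \left(- \frac{1}{15}\right)\right)^{2} = \left(\frac{8029}{15}\right)^{2} = \frac{64464841}{225}$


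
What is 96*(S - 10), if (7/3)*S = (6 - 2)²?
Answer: -2112/7 ≈ -301.71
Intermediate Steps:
S = 48/7 (S = 3*(6 - 2)²/7 = (3/7)*4² = (3/7)*16 = 48/7 ≈ 6.8571)
96*(S - 10) = 96*(48/7 - 10) = 96*(-22/7) = -2112/7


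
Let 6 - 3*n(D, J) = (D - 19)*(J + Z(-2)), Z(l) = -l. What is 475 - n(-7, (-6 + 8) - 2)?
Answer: 1367/3 ≈ 455.67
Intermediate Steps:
n(D, J) = 2 - (-19 + D)*(2 + J)/3 (n(D, J) = 2 - (D - 19)*(J - 1*(-2))/3 = 2 - (-19 + D)*(J + 2)/3 = 2 - (-19 + D)*(2 + J)/3)
475 - n(-7, (-6 + 8) - 2) = 475 - (44/3 - ⅔*(-7) + 19*((-6 + 8) - 2)/3 - ⅓*(-7)*((-6 + 8) - 2)) = 475 - (44/3 + 14/3 + 19*(2 - 2)/3 - ⅓*(-7)*(2 - 2)) = 475 - (44/3 + 14/3 + (19/3)*0 - ⅓*(-7)*0) = 475 - (44/3 + 14/3 + 0 + 0) = 475 - 1*58/3 = 475 - 58/3 = 1367/3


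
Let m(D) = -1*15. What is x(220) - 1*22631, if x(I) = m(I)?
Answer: -22646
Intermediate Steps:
m(D) = -15
x(I) = -15
x(220) - 1*22631 = -15 - 1*22631 = -15 - 22631 = -22646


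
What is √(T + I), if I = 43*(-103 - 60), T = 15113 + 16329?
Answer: √24433 ≈ 156.31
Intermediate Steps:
T = 31442
I = -7009 (I = 43*(-163) = -7009)
√(T + I) = √(31442 - 7009) = √24433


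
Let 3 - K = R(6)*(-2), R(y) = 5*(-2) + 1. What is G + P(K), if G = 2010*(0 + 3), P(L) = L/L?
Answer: 6031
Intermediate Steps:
R(y) = -9 (R(y) = -10 + 1 = -9)
K = -15 (K = 3 - (-9)*(-2) = 3 - 1*18 = 3 - 18 = -15)
P(L) = 1
G = 6030 (G = 2010*3 = 6030)
G + P(K) = 6030 + 1 = 6031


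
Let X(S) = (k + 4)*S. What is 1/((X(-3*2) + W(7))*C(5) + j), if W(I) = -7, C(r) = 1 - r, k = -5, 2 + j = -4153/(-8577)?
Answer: 8577/21307 ≈ 0.40254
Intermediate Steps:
j = -13001/8577 (j = -2 - 4153/(-8577) = -2 - 4153*(-1/8577) = -2 + 4153/8577 = -13001/8577 ≈ -1.5158)
X(S) = -S (X(S) = (-5 + 4)*S = -S)
1/((X(-3*2) + W(7))*C(5) + j) = 1/((-(-3)*2 - 7)*(1 - 1*5) - 13001/8577) = 1/((-1*(-6) - 7)*(1 - 5) - 13001/8577) = 1/((6 - 7)*(-4) - 13001/8577) = 1/(-1*(-4) - 13001/8577) = 1/(4 - 13001/8577) = 1/(21307/8577) = 8577/21307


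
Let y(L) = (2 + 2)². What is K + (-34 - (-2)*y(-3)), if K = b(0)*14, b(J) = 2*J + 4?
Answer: 54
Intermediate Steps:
y(L) = 16 (y(L) = 4² = 16)
b(J) = 4 + 2*J
K = 56 (K = (4 + 2*0)*14 = (4 + 0)*14 = 4*14 = 56)
K + (-34 - (-2)*y(-3)) = 56 + (-34 - (-2)*16) = 56 + (-34 - 1*(-32)) = 56 + (-34 + 32) = 56 - 2 = 54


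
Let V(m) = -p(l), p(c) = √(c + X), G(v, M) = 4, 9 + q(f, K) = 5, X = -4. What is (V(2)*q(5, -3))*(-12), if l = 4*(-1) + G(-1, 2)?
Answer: -96*I ≈ -96.0*I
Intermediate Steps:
q(f, K) = -4 (q(f, K) = -9 + 5 = -4)
l = 0 (l = 4*(-1) + 4 = -4 + 4 = 0)
p(c) = √(-4 + c) (p(c) = √(c - 4) = √(-4 + c))
V(m) = -2*I (V(m) = -√(-4 + 0) = -√(-4) = -2*I)
(V(2)*q(5, -3))*(-12) = (-2*I*(-4))*(-12) = (8*I)*(-12) = -96*I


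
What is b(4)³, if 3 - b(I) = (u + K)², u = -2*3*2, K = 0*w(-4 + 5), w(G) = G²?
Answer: -2803221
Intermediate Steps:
K = 0 (K = 0*(-4 + 5)² = 0*1² = 0*1 = 0)
u = -12 (u = -6*2 = -12)
b(I) = -141 (b(I) = 3 - (-12 + 0)² = 3 - 1*(-12)² = 3 - 1*144 = 3 - 144 = -141)
b(4)³ = (-141)³ = -2803221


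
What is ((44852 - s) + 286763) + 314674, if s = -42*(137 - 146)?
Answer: 645911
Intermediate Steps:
s = 378 (s = -42*(-9) = 378)
((44852 - s) + 286763) + 314674 = ((44852 - 1*378) + 286763) + 314674 = ((44852 - 378) + 286763) + 314674 = (44474 + 286763) + 314674 = 331237 + 314674 = 645911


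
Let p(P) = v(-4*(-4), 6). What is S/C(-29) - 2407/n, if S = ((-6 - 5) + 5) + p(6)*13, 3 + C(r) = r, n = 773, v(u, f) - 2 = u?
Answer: -63317/6184 ≈ -10.239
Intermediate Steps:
v(u, f) = 2 + u
p(P) = 18 (p(P) = 2 - 4*(-4) = 2 + 16 = 18)
C(r) = -3 + r
S = 228 (S = ((-6 - 5) + 5) + 18*13 = (-11 + 5) + 234 = -6 + 234 = 228)
S/C(-29) - 2407/n = 228/(-3 - 29) - 2407/773 = 228/(-32) - 2407*1/773 = 228*(-1/32) - 2407/773 = -57/8 - 2407/773 = -63317/6184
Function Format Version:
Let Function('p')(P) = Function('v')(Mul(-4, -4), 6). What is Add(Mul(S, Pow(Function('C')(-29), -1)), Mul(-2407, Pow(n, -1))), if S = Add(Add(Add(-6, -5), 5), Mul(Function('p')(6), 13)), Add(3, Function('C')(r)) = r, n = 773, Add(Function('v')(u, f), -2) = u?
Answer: Rational(-63317, 6184) ≈ -10.239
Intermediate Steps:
Function('v')(u, f) = Add(2, u)
Function('p')(P) = 18 (Function('p')(P) = Add(2, Mul(-4, -4)) = Add(2, 16) = 18)
Function('C')(r) = Add(-3, r)
S = 228 (S = Add(Add(Add(-6, -5), 5), Mul(18, 13)) = Add(Add(-11, 5), 234) = Add(-6, 234) = 228)
Add(Mul(S, Pow(Function('C')(-29), -1)), Mul(-2407, Pow(n, -1))) = Add(Mul(228, Pow(Add(-3, -29), -1)), Mul(-2407, Pow(773, -1))) = Add(Mul(228, Pow(-32, -1)), Mul(-2407, Rational(1, 773))) = Add(Mul(228, Rational(-1, 32)), Rational(-2407, 773)) = Add(Rational(-57, 8), Rational(-2407, 773)) = Rational(-63317, 6184)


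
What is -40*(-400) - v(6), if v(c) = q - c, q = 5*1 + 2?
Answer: 15999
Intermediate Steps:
q = 7 (q = 5 + 2 = 7)
v(c) = 7 - c
-40*(-400) - v(6) = -40*(-400) - (7 - 1*6) = 16000 - (7 - 6) = 16000 - 1*1 = 16000 - 1 = 15999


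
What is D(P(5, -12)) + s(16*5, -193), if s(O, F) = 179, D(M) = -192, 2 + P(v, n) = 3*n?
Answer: -13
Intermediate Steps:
P(v, n) = -2 + 3*n
D(P(5, -12)) + s(16*5, -193) = -192 + 179 = -13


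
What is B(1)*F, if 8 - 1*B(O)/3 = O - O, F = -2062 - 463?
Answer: -60600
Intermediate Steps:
F = -2525
B(O) = 24 (B(O) = 24 - 3*(O - O) = 24 - 3*0 = 24 + 0 = 24)
B(1)*F = 24*(-2525) = -60600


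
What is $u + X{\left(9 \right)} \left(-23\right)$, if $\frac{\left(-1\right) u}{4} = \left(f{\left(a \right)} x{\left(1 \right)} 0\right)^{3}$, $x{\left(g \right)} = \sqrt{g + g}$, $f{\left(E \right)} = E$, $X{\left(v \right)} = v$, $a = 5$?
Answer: $-207$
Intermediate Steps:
$x{\left(g \right)} = \sqrt{2} \sqrt{g}$ ($x{\left(g \right)} = \sqrt{2 g} = \sqrt{2} \sqrt{g}$)
$u = 0$ ($u = - 4 \left(5 \sqrt{2} \sqrt{1} \cdot 0\right)^{3} = - 4 \left(5 \sqrt{2} \cdot 1 \cdot 0\right)^{3} = - 4 \left(5 \sqrt{2} \cdot 0\right)^{3} = - 4 \cdot 0^{3} = \left(-4\right) 0 = 0$)
$u + X{\left(9 \right)} \left(-23\right) = 0 + 9 \left(-23\right) = 0 - 207 = -207$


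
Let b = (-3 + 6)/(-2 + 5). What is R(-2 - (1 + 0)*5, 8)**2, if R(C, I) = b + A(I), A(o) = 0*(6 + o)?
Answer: 1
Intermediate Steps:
b = 1 (b = 3/3 = 3*(1/3) = 1)
A(o) = 0
R(C, I) = 1 (R(C, I) = 1 + 0 = 1)
R(-2 - (1 + 0)*5, 8)**2 = 1**2 = 1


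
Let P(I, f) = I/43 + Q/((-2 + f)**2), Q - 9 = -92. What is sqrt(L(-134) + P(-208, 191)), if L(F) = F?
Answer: I*sqrt(9170091377)/8127 ≈ 11.783*I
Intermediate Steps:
Q = -83 (Q = 9 - 92 = -83)
P(I, f) = -83/(-2 + f)**2 + I/43 (P(I, f) = I/43 - 83/(-2 + f)**2 = -83/(-2 + f)**2 + I/43)
sqrt(L(-134) + P(-208, 191)) = sqrt(-134 + (-83/(-2 + 191)**2 + (1/43)*(-208))) = sqrt(-134 + (-83/189**2 - 208/43)) = sqrt(-134 + (-83*1/35721 - 208/43)) = sqrt(-134 + (-83/35721 - 208/43)) = sqrt(-134 - 7433537/1536003) = sqrt(-213257939/1536003) = I*sqrt(9170091377)/8127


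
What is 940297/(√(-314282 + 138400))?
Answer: -940297*I*√175882/175882 ≈ -2242.1*I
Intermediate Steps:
940297/(√(-314282 + 138400)) = 940297/(√(-175882)) = 940297/((I*√175882)) = 940297*(-I*√175882/175882) = -940297*I*√175882/175882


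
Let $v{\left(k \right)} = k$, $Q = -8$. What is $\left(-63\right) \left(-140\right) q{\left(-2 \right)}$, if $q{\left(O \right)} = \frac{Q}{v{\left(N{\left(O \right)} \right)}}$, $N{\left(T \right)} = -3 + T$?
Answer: $14112$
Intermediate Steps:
$q{\left(O \right)} = - \frac{8}{-3 + O}$
$\left(-63\right) \left(-140\right) q{\left(-2 \right)} = \left(-63\right) \left(-140\right) \left(- \frac{8}{-3 - 2}\right) = 8820 \left(- \frac{8}{-5}\right) = 8820 \left(\left(-8\right) \left(- \frac{1}{5}\right)\right) = 8820 \cdot \frac{8}{5} = 14112$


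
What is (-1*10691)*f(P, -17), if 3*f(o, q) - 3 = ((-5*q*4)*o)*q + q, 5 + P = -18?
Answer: -1421111866/3 ≈ -4.7370e+8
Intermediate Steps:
P = -23 (P = -5 - 18 = -23)
f(o, q) = 1 + q/3 - 20*o*q²/3 (f(o, q) = 1 + (((-5*q*4)*o)*q + q)/3 = 1 + (((-20*q)*o)*q + q)/3 = 1 + ((-20*o*q)*q + q)/3 = 1 + (-20*o*q² + q)/3 = 1 + (q - 20*o*q²)/3 = 1 + (q/3 - 20*o*q²/3) = 1 + q/3 - 20*o*q²/3)
(-1*10691)*f(P, -17) = (-1*10691)*(1 + (⅓)*(-17) - 20/3*(-23)*(-17)²) = -10691*(1 - 17/3 - 20/3*(-23)*289) = -10691*(1 - 17/3 + 132940/3) = -10691*132926/3 = -1421111866/3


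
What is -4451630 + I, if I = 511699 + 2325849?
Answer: -1614082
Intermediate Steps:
I = 2837548
-4451630 + I = -4451630 + 2837548 = -1614082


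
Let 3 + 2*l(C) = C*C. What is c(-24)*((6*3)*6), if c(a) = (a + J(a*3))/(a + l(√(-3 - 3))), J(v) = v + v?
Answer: 12096/19 ≈ 636.63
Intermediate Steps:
J(v) = 2*v
l(C) = -3/2 + C²/2 (l(C) = -3/2 + (C*C)/2 = -3/2 + C²/2)
c(a) = 7*a/(-9/2 + a) (c(a) = (a + 2*(a*3))/(a + (-3/2 + (√(-3 - 3))²/2)) = (a + 2*(3*a))/(a + (-3/2 + (√(-6))²/2)) = (a + 6*a)/(a + (-3/2 + (I*√6)²/2)) = (7*a)/(a + (-3/2 + (½)*(-6))) = (7*a)/(a + (-3/2 - 3)) = (7*a)/(a - 9/2) = (7*a)/(-9/2 + a) = 7*a/(-9/2 + a))
c(-24)*((6*3)*6) = (14*(-24)/(-9 + 2*(-24)))*((6*3)*6) = (14*(-24)/(-9 - 48))*(18*6) = (14*(-24)/(-57))*108 = (14*(-24)*(-1/57))*108 = (112/19)*108 = 12096/19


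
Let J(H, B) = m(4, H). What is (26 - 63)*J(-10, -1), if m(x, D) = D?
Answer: 370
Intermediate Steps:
J(H, B) = H
(26 - 63)*J(-10, -1) = (26 - 63)*(-10) = -37*(-10) = 370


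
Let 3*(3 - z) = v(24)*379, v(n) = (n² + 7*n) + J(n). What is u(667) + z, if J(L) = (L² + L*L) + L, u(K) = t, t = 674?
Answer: -241883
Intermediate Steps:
u(K) = 674
J(L) = L + 2*L² (J(L) = (L² + L²) + L = 2*L² + L = L + 2*L²)
v(n) = n² + 7*n + n*(1 + 2*n) (v(n) = (n² + 7*n) + n*(1 + 2*n) = n² + 7*n + n*(1 + 2*n))
z = -242557 (z = 3 - 24*(8 + 3*24)*379/3 = 3 - 24*(8 + 72)*379/3 = 3 - 24*80*379/3 = 3 - 640*379 = 3 - ⅓*727680 = 3 - 242560 = -242557)
u(667) + z = 674 - 242557 = -241883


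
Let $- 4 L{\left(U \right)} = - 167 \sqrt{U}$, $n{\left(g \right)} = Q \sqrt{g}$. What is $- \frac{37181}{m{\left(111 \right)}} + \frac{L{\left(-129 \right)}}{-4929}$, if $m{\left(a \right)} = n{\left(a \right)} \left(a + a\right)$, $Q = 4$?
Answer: $- \frac{37181 \sqrt{111}}{98568} - \frac{167 i \sqrt{129}}{19716} \approx -3.9742 - 0.096204 i$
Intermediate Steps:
$n{\left(g \right)} = 4 \sqrt{g}$
$L{\left(U \right)} = \frac{167 \sqrt{U}}{4}$ ($L{\left(U \right)} = - \frac{\left(-167\right) \sqrt{U}}{4} = \frac{167 \sqrt{U}}{4}$)
$m{\left(a \right)} = 8 a^{\frac{3}{2}}$ ($m{\left(a \right)} = 4 \sqrt{a} \left(a + a\right) = 4 \sqrt{a} 2 a = 8 a^{\frac{3}{2}}$)
$- \frac{37181}{m{\left(111 \right)}} + \frac{L{\left(-129 \right)}}{-4929} = - \frac{37181}{8 \cdot 111^{\frac{3}{2}}} + \frac{\frac{167}{4} \sqrt{-129}}{-4929} = - \frac{37181}{8 \cdot 111 \sqrt{111}} + \frac{167 i \sqrt{129}}{4} \left(- \frac{1}{4929}\right) = - \frac{37181}{888 \sqrt{111}} + \frac{167 i \sqrt{129}}{4} \left(- \frac{1}{4929}\right) = - 37181 \frac{\sqrt{111}}{98568} - \frac{167 i \sqrt{129}}{19716} = - \frac{37181 \sqrt{111}}{98568} - \frac{167 i \sqrt{129}}{19716}$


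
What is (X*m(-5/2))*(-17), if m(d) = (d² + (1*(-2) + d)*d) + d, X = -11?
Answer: 2805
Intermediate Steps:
m(d) = d + d² + d*(-2 + d) (m(d) = (d² + (-2 + d)*d) + d = (d² + d*(-2 + d)) + d = d + d² + d*(-2 + d))
(X*m(-5/2))*(-17) = -11*(-5/2)*(-1 + 2*(-5/2))*(-17) = -11*(-5*½)*(-1 + 2*(-5*½))*(-17) = -(-55)*(-1 + 2*(-5/2))/2*(-17) = -(-55)*(-1 - 5)/2*(-17) = -(-55)*(-6)/2*(-17) = -11*15*(-17) = -165*(-17) = 2805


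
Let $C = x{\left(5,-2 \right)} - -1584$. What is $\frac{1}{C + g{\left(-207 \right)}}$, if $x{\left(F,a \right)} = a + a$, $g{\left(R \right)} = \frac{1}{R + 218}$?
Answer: $\frac{11}{17381} \approx 0.00063287$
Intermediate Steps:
$g{\left(R \right)} = \frac{1}{218 + R}$
$x{\left(F,a \right)} = 2 a$
$C = 1580$ ($C = 2 \left(-2\right) - -1584 = -4 + 1584 = 1580$)
$\frac{1}{C + g{\left(-207 \right)}} = \frac{1}{1580 + \frac{1}{218 - 207}} = \frac{1}{1580 + \frac{1}{11}} = \frac{1}{\frac{17381}{11}} = \frac{11}{17381}$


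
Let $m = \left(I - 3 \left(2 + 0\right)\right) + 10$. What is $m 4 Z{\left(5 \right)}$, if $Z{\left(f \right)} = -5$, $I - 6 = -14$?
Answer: $80$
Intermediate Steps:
$I = -8$ ($I = 6 - 14 = -8$)
$m = -4$ ($m = \left(-8 - 3 \left(2 + 0\right)\right) + 10 = \left(-8 - 6\right) + 10 = -14 + 10 = -4$)
$m 4 Z{\left(5 \right)} = \left(-4\right) 4 \left(-5\right) = \left(-16\right) \left(-5\right) = 80$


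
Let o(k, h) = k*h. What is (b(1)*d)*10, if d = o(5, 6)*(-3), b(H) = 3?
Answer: -2700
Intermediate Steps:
o(k, h) = h*k
d = -90 (d = (6*5)*(-3) = 30*(-3) = -90)
(b(1)*d)*10 = (3*(-90))*10 = -270*10 = -2700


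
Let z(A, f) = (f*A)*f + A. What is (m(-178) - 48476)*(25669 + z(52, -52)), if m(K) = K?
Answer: -8092571166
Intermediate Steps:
z(A, f) = A + A*f² (z(A, f) = (A*f)*f + A = A*f² + A = A + A*f²)
(m(-178) - 48476)*(25669 + z(52, -52)) = (-178 - 48476)*(25669 + 52*(1 + (-52)²)) = -48654*(25669 + 52*(1 + 2704)) = -48654*(25669 + 52*2705) = -48654*(25669 + 140660) = -48654*166329 = -8092571166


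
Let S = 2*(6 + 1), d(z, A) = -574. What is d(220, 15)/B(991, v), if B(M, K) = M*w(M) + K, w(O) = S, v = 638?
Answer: -287/7256 ≈ -0.039553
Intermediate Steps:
S = 14 (S = 2*7 = 14)
w(O) = 14
B(M, K) = K + 14*M (B(M, K) = M*14 + K = 14*M + K = K + 14*M)
d(220, 15)/B(991, v) = -574/(638 + 14*991) = -574/(638 + 13874) = -574/14512 = -574*1/14512 = -287/7256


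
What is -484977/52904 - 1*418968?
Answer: -22165568049/52904 ≈ -4.1898e+5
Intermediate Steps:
-484977/52904 - 1*418968 = -484977*1/52904 - 418968 = -484977/52904 - 418968 = -22165568049/52904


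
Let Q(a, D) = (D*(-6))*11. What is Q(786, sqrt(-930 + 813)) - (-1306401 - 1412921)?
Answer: 2719322 - 198*I*sqrt(13) ≈ 2.7193e+6 - 713.9*I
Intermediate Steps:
Q(a, D) = -66*D (Q(a, D) = -6*D*11 = -66*D)
Q(786, sqrt(-930 + 813)) - (-1306401 - 1412921) = -66*sqrt(-930 + 813) - (-1306401 - 1412921) = -198*I*sqrt(13) - 1*(-2719322) = -198*I*sqrt(13) + 2719322 = 2719322 - 198*I*sqrt(13)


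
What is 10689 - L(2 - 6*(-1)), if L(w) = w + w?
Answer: 10673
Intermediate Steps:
L(w) = 2*w
10689 - L(2 - 6*(-1)) = 10689 - 2*(2 - 6*(-1)) = 10689 - 2*(2 + 6) = 10689 - 2*8 = 10689 - 1*16 = 10689 - 16 = 10673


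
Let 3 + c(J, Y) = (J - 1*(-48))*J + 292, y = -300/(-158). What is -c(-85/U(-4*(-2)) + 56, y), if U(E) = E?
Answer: -289657/64 ≈ -4525.9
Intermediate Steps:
y = 150/79 (y = -300*(-1/158) = 150/79 ≈ 1.8987)
c(J, Y) = 289 + J*(48 + J) (c(J, Y) = -3 + ((J - 1*(-48))*J + 292) = -3 + ((J + 48)*J + 292) = -3 + ((48 + J)*J + 292) = -3 + (J*(48 + J) + 292) = -3 + (292 + J*(48 + J)) = 289 + J*(48 + J))
-c(-85/U(-4*(-2)) + 56, y) = -(289 + (-85/((-4*(-2))) + 56)² + 48*(-85/((-4*(-2))) + 56)) = -(289 + (-85/8 + 56)² + 48*(-85/8 + 56)) = -(289 + (363/8)² + 48*(363/8)) = -(289 + 131769/64 + 2178) = -1*289657/64 = -289657/64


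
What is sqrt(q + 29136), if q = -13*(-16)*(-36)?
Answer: 4*sqrt(1353) ≈ 147.13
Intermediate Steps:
q = -7488 (q = 208*(-36) = -7488)
sqrt(q + 29136) = sqrt(-7488 + 29136) = sqrt(21648) = 4*sqrt(1353)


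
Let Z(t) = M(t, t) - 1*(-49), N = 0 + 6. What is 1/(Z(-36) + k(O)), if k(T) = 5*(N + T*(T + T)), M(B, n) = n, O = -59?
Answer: 1/34853 ≈ 2.8692e-5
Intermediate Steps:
N = 6
Z(t) = 49 + t (Z(t) = t - 1*(-49) = t + 49 = 49 + t)
k(T) = 30 + 10*T² (k(T) = 5*(6 + T*(T + T)) = 5*(6 + T*(2*T)) = 5*(6 + 2*T²) = 30 + 10*T²)
1/(Z(-36) + k(O)) = 1/((49 - 36) + (30 + 10*(-59)²)) = 1/(13 + (30 + 10*3481)) = 1/(13 + (30 + 34810)) = 1/(13 + 34840) = 1/34853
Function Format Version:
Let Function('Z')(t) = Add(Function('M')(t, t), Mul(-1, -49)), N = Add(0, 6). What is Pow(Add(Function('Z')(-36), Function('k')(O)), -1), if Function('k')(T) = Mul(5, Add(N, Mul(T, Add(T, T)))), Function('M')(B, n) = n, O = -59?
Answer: Rational(1, 34853) ≈ 2.8692e-5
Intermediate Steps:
N = 6
Function('Z')(t) = Add(49, t) (Function('Z')(t) = Add(t, Mul(-1, -49)) = Add(t, 49) = Add(49, t))
Function('k')(T) = Add(30, Mul(10, Pow(T, 2))) (Function('k')(T) = Mul(5, Add(6, Mul(T, Add(T, T)))) = Mul(5, Add(6, Mul(T, Mul(2, T)))) = Mul(5, Add(6, Mul(2, Pow(T, 2)))) = Add(30, Mul(10, Pow(T, 2))))
Pow(Add(Function('Z')(-36), Function('k')(O)), -1) = Pow(Add(Add(49, -36), Add(30, Mul(10, Pow(-59, 2)))), -1) = Pow(Add(13, Add(30, Mul(10, 3481))), -1) = Pow(Add(13, Add(30, 34810)), -1) = Pow(Add(13, 34840), -1) = Pow(34853, -1) = Rational(1, 34853)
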